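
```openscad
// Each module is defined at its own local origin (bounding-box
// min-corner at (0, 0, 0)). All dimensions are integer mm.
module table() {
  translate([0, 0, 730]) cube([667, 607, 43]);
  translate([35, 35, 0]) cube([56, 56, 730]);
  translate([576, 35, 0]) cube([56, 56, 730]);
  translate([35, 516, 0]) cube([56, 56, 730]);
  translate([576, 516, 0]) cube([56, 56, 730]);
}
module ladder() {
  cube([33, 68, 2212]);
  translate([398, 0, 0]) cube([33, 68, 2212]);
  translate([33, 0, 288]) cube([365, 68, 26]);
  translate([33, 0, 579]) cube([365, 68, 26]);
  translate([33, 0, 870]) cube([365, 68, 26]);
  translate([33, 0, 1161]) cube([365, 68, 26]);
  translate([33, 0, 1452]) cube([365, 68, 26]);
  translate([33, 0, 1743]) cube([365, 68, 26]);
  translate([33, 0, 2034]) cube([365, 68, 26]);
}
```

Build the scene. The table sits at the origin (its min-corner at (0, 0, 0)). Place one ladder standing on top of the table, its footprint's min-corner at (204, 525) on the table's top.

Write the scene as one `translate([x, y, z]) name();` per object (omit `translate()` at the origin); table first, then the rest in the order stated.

table();
translate([204, 525, 773]) ladder();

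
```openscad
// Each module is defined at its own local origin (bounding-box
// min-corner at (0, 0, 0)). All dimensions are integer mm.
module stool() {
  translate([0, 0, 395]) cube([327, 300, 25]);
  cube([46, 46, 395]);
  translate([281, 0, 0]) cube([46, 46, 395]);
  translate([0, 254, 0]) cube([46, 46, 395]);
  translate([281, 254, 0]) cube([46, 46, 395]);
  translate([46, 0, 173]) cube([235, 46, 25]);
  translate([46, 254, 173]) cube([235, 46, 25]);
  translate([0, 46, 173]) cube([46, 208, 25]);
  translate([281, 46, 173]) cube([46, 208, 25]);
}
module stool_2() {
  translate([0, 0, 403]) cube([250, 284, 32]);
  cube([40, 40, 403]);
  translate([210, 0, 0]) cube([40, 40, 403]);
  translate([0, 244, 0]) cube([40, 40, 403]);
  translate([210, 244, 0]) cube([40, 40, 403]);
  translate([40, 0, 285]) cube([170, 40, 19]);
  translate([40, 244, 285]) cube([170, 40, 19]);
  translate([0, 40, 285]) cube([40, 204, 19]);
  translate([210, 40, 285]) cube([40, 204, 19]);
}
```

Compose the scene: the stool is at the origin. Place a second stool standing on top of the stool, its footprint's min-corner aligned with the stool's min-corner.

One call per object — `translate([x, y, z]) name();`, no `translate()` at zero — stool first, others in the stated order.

stool();
translate([0, 0, 420]) stool_2();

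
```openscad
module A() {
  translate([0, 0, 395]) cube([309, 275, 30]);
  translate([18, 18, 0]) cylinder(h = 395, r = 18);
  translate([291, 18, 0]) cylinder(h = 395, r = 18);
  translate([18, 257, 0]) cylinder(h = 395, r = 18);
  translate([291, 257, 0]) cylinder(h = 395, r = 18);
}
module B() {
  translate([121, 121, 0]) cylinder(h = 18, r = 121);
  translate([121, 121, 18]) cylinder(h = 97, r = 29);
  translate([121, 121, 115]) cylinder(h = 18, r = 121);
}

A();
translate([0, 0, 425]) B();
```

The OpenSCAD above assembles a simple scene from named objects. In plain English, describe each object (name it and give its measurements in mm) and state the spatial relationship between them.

A is a four-legged stool. The seat is a 309×275×30 mm slab whose top surface is at z = 425 mm; four round legs, each 36 mm in diameter, run from the floor (z = 0) to the underside of the seat, each leg's axis is inset half a diameter from the nearest pair of seat edges (so the leg's bounding box is flush with the corner).

B is a spool: two coaxial disc flanges of radius 121 mm and thickness 18 mm, joined by a core cylinder of radius 29 mm and height 97 mm. The lower flange rests on z = 0 and the three cylinders share a vertical axis.

The spool is on top of the stool.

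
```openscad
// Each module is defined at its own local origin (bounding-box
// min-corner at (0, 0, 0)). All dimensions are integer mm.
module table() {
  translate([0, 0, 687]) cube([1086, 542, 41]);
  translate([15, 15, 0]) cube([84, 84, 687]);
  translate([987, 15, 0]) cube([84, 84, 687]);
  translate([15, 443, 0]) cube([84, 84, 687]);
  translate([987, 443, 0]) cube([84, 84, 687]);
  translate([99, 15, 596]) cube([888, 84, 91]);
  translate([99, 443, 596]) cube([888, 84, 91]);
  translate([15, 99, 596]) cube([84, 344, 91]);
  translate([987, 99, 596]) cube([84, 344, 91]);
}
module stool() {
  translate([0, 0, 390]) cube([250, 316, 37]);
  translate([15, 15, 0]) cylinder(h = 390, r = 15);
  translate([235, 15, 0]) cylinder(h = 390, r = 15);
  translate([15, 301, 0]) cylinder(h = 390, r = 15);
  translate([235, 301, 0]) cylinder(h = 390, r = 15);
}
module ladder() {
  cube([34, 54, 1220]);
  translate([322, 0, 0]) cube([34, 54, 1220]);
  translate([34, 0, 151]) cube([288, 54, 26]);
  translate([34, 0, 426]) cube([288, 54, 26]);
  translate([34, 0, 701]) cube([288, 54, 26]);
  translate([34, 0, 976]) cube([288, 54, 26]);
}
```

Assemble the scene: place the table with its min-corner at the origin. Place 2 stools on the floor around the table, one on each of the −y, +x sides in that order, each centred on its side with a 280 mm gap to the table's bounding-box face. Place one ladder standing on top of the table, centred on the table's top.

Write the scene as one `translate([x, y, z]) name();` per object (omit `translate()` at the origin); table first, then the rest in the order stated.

table();
translate([418, -596, 0]) stool();
translate([1366, 113, 0]) stool();
translate([365, 244, 728]) ladder();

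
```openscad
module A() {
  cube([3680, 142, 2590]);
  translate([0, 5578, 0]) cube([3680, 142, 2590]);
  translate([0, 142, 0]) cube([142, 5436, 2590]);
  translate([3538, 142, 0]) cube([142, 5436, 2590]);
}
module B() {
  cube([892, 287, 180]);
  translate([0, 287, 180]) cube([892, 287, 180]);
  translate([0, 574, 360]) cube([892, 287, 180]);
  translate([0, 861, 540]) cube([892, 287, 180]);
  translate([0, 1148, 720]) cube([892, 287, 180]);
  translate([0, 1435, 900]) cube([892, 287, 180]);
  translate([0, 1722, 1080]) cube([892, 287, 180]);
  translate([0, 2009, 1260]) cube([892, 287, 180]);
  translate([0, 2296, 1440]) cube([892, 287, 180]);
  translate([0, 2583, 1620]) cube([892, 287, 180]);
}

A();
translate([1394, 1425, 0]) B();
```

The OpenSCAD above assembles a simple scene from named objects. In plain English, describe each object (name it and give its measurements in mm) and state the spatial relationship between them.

A is a box-shaped house frame (walls only): outside footprint 3680×5720 mm, wall height 2590 mm, wall thickness 142 mm. The two y-facing walls run the full x-width; the two x-facing walls fit between the inner faces of the y-facing walls.

B is a run of 10 identical solid stair steps. Each tread is 892×287 mm and each step block is 180 mm high. Step 1 rests on the floor; step k is offset from step 1 by (k−1)×287 mm in y and (k−1)×180 mm in z.

The staircase sits inside the house frame, centred.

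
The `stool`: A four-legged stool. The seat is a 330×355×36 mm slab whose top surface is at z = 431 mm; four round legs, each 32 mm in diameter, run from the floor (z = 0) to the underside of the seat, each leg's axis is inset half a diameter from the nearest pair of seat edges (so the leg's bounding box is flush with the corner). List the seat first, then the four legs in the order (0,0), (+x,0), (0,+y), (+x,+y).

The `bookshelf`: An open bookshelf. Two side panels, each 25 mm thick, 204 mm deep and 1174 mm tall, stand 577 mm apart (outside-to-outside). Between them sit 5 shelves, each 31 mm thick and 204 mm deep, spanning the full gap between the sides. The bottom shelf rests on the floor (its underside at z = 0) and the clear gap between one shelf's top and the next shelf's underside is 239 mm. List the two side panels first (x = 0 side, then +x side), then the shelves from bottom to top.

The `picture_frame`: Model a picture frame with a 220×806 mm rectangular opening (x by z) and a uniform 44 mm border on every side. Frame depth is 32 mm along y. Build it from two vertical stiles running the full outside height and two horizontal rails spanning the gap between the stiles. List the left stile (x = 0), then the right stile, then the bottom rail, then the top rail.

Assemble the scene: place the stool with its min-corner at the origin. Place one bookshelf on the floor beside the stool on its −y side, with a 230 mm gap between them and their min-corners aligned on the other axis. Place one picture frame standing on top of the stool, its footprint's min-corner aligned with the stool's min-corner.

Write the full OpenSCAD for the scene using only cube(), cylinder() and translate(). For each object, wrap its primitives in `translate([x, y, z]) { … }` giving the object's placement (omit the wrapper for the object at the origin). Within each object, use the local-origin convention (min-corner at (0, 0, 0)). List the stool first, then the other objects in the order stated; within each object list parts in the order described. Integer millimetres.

translate([0, 0, 395]) cube([330, 355, 36]);
translate([16, 16, 0]) cylinder(h = 395, r = 16);
translate([314, 16, 0]) cylinder(h = 395, r = 16);
translate([16, 339, 0]) cylinder(h = 395, r = 16);
translate([314, 339, 0]) cylinder(h = 395, r = 16);
translate([0, -434, 0]) {
  cube([25, 204, 1174]);
  translate([552, 0, 0]) cube([25, 204, 1174]);
  translate([25, 0, 0]) cube([527, 204, 31]);
  translate([25, 0, 270]) cube([527, 204, 31]);
  translate([25, 0, 540]) cube([527, 204, 31]);
  translate([25, 0, 810]) cube([527, 204, 31]);
  translate([25, 0, 1080]) cube([527, 204, 31]);
}
translate([0, 0, 431]) {
  cube([44, 32, 894]);
  translate([264, 0, 0]) cube([44, 32, 894]);
  translate([44, 0, 0]) cube([220, 32, 44]);
  translate([44, 0, 850]) cube([220, 32, 44]);
}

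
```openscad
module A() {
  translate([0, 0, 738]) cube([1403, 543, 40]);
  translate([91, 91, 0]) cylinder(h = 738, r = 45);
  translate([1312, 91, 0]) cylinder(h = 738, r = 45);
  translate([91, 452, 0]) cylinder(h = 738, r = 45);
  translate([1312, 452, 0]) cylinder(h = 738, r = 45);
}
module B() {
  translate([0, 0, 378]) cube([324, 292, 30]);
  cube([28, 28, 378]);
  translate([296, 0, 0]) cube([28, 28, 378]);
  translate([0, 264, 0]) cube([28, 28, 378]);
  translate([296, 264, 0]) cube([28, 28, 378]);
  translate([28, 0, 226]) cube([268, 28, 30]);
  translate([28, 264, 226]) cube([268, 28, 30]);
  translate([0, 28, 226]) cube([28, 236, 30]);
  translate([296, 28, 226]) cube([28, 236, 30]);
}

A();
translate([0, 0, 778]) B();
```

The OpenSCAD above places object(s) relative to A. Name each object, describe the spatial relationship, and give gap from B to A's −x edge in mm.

The stool's min-x is at 0; the table's min-x is 0; gap = 0 mm.

A is a table. B is a stool. The stool is on top of the table. The gap from the stool to the table's −x edge is 0 mm.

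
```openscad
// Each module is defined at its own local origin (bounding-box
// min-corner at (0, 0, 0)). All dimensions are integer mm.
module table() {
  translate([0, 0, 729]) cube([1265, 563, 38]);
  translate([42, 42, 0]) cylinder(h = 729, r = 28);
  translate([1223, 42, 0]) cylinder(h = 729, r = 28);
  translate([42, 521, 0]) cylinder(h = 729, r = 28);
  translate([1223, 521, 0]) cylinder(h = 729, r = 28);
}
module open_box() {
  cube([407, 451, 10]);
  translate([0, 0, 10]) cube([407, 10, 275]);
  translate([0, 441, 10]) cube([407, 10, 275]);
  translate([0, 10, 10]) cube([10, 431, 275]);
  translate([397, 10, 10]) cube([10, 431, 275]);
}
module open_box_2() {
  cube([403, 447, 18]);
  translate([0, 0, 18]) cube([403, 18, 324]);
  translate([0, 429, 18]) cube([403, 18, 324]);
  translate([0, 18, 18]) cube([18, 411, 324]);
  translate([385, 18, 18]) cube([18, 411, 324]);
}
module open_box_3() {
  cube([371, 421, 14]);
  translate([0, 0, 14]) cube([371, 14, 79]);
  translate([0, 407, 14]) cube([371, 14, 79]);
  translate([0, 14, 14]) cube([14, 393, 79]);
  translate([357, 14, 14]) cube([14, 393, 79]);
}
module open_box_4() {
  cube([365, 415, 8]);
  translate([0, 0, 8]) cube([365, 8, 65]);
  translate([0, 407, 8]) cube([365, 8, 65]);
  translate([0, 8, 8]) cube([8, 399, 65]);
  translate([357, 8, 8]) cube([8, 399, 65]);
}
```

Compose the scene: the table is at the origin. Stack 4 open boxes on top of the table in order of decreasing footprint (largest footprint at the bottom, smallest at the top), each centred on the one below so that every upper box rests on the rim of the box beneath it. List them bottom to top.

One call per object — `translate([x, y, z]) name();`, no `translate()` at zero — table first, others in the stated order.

table();
translate([429, 56, 767]) open_box();
translate([431, 58, 1052]) open_box_2();
translate([447, 71, 1394]) open_box_3();
translate([450, 74, 1487]) open_box_4();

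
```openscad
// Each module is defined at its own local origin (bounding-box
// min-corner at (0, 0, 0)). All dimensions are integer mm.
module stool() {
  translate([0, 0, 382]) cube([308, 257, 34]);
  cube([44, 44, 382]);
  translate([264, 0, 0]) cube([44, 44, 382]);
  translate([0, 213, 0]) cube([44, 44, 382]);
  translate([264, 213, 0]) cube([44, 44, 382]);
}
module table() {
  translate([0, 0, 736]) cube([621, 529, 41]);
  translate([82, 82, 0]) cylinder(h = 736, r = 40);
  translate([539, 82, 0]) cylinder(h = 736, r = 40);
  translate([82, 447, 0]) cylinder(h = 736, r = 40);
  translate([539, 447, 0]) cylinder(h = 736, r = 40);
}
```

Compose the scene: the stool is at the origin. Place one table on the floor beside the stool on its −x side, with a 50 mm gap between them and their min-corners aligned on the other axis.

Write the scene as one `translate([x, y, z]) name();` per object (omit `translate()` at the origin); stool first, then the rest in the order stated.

stool();
translate([-671, 0, 0]) table();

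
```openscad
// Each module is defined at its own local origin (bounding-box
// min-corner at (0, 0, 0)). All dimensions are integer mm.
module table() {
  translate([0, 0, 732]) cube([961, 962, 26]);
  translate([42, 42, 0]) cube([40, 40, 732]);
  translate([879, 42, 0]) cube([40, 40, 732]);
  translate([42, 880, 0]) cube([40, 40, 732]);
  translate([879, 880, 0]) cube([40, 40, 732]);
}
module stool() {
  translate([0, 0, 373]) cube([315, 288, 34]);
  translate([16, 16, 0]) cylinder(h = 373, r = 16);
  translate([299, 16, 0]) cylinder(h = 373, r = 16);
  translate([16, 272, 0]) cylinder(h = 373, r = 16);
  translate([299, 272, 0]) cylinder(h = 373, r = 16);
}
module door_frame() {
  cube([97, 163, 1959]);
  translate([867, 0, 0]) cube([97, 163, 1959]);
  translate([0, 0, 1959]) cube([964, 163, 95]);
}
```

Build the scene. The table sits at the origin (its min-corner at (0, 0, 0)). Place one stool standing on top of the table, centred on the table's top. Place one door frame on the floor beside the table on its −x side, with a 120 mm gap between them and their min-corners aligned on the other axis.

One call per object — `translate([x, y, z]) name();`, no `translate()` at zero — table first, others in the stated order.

table();
translate([323, 337, 758]) stool();
translate([-1084, 0, 0]) door_frame();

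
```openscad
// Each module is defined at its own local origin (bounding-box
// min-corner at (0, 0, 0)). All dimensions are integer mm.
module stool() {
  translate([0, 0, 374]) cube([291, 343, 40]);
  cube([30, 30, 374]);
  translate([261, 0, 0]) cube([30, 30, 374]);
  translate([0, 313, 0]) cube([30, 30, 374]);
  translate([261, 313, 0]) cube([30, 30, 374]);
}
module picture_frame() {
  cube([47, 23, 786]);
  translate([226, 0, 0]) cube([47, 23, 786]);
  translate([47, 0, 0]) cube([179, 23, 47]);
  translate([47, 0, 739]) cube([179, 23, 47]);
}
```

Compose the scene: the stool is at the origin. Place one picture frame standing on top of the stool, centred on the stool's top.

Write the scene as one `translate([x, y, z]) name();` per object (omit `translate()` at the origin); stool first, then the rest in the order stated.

stool();
translate([9, 160, 414]) picture_frame();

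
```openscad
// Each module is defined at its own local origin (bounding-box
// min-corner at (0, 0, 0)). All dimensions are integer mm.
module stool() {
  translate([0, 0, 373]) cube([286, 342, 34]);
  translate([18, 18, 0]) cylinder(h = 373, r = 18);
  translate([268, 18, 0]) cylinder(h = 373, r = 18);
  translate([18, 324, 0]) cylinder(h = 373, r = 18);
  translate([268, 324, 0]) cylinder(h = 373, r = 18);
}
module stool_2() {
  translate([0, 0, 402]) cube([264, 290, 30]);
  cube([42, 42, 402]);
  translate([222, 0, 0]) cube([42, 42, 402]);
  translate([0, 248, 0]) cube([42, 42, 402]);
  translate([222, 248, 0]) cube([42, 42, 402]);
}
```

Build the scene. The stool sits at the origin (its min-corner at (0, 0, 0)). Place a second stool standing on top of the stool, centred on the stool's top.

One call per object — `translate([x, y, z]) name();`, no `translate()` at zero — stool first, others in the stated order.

stool();
translate([11, 26, 407]) stool_2();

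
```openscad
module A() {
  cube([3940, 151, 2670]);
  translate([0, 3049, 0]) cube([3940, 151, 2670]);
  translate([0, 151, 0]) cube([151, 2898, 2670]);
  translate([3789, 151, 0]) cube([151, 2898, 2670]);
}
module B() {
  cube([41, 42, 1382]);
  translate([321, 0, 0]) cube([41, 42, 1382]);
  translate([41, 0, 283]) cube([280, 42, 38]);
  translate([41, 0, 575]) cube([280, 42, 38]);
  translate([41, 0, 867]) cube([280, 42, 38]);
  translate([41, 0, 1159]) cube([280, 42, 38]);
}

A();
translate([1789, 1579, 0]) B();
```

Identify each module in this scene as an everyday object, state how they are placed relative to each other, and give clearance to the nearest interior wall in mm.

Clearances: x = 1638, y = 1428; minimum 1428 mm.

A is a house frame. B is a ladder. The ladder sits inside the house frame, centred. The clearance to the nearest interior wall is 1428 mm.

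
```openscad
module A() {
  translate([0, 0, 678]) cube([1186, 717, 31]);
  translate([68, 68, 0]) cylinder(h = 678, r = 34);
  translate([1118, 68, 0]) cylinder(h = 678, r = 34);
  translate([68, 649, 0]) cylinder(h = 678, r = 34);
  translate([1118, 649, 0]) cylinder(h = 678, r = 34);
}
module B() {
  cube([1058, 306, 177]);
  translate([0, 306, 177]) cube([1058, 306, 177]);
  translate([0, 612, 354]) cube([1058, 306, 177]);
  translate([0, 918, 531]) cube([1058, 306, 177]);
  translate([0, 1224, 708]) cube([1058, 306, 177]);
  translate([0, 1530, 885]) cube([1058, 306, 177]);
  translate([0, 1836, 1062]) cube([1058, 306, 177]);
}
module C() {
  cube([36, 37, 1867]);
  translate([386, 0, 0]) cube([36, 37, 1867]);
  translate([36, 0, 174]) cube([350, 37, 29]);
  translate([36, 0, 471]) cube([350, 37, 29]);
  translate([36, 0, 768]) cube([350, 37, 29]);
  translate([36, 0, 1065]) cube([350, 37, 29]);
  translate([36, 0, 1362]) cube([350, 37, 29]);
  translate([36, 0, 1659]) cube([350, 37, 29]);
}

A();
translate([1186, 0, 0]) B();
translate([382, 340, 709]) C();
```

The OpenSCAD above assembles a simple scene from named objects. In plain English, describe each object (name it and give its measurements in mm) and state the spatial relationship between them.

A is a rectangular dining table. The top is 1186×717×31 mm with its upper surface at z = 709 mm. It stands on four round legs of 68 mm diameter, each leg's bounding box inset 34 mm from the nearest pair of top edges, running from the floor to the underside of the top.

B is a straight staircase of 7 solid steps. Each step is 1058 mm wide (x), 306 mm deep (y, the going) and 177 mm tall (the rise). The first step rests on the floor; each subsequent step sits one going further in +y and one rise higher in +z, directly behind and above the previous step with no overlap.

C is a wooden ladder with two side rails of 36×37 mm section and 1867 mm height, set 422 mm apart overall. Between them run 6 rectangular rungs (37 mm deep, 29 mm thick), front faces flush with the rails' −y face. The bottom of the first rung is 174 mm above the floor and each subsequent rung is 297 mm higher than the one below.

The staircase is against the table's +x side, with their −y faces flush. The ladder is on top of the table, centred.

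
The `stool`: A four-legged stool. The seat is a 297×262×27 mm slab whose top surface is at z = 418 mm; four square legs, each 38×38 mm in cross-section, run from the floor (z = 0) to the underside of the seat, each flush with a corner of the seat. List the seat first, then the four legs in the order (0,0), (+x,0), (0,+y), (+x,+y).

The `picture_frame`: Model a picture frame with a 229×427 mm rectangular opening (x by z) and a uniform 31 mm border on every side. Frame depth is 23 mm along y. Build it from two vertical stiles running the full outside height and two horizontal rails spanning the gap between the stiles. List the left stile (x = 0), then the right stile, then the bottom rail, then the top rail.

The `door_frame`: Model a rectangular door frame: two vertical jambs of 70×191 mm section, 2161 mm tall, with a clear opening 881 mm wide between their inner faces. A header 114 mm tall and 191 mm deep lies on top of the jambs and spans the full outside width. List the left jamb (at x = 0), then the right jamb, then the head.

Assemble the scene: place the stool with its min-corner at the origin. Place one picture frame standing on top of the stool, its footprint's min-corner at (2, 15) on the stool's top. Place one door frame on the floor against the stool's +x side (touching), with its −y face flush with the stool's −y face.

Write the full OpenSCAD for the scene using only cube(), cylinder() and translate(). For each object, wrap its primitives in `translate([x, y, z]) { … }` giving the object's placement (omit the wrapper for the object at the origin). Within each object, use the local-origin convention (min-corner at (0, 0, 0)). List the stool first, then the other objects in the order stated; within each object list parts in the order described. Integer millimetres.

translate([0, 0, 391]) cube([297, 262, 27]);
cube([38, 38, 391]);
translate([259, 0, 0]) cube([38, 38, 391]);
translate([0, 224, 0]) cube([38, 38, 391]);
translate([259, 224, 0]) cube([38, 38, 391]);
translate([2, 15, 418]) {
  cube([31, 23, 489]);
  translate([260, 0, 0]) cube([31, 23, 489]);
  translate([31, 0, 0]) cube([229, 23, 31]);
  translate([31, 0, 458]) cube([229, 23, 31]);
}
translate([297, 0, 0]) {
  cube([70, 191, 2161]);
  translate([951, 0, 0]) cube([70, 191, 2161]);
  translate([0, 0, 2161]) cube([1021, 191, 114]);
}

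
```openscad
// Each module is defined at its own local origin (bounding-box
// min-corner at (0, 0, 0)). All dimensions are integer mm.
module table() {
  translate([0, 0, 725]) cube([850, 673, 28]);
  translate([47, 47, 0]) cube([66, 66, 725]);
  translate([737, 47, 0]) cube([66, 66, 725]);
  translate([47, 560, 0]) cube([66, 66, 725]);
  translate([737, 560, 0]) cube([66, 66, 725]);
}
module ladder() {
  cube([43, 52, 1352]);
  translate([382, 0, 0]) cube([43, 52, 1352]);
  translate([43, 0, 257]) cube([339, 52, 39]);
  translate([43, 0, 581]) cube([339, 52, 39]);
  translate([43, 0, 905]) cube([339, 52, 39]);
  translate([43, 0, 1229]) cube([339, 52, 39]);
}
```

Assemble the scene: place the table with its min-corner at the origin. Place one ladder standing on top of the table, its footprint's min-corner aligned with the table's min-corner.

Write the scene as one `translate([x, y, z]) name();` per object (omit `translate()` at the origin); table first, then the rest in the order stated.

table();
translate([0, 0, 753]) ladder();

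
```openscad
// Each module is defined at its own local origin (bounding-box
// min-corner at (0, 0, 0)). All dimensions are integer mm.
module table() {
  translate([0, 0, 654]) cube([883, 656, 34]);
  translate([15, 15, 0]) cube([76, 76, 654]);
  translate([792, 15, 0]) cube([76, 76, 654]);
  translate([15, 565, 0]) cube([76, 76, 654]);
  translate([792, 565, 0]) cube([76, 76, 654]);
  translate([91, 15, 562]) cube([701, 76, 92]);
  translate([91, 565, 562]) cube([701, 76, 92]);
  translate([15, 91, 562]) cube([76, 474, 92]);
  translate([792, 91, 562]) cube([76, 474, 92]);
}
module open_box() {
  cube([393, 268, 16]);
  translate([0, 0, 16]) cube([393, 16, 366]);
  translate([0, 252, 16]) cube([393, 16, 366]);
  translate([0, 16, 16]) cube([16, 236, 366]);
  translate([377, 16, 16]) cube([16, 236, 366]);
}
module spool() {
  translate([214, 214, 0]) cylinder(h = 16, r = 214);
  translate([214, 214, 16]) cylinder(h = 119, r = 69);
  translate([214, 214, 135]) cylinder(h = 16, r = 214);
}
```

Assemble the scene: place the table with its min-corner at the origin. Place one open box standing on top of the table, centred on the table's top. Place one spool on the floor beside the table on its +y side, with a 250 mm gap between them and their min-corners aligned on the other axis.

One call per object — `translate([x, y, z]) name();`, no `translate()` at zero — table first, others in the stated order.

table();
translate([245, 194, 688]) open_box();
translate([0, 906, 0]) spool();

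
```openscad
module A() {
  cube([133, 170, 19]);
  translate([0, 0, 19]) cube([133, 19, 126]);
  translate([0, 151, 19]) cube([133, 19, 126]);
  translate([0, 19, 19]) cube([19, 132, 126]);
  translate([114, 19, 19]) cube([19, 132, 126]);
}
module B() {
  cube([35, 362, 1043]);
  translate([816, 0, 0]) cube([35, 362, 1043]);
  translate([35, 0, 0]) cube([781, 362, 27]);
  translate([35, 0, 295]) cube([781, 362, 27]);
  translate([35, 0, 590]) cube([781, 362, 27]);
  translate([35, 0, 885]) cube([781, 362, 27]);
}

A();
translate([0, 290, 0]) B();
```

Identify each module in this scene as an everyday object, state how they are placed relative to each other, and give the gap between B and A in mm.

A is an open box. B is a bookshelf. The bookshelf is on the floor beside the open box on its +y side. The gap between the bookshelf and the open box is 120 mm.

The bookshelf's nearest face is 120 mm from the open box's +y face.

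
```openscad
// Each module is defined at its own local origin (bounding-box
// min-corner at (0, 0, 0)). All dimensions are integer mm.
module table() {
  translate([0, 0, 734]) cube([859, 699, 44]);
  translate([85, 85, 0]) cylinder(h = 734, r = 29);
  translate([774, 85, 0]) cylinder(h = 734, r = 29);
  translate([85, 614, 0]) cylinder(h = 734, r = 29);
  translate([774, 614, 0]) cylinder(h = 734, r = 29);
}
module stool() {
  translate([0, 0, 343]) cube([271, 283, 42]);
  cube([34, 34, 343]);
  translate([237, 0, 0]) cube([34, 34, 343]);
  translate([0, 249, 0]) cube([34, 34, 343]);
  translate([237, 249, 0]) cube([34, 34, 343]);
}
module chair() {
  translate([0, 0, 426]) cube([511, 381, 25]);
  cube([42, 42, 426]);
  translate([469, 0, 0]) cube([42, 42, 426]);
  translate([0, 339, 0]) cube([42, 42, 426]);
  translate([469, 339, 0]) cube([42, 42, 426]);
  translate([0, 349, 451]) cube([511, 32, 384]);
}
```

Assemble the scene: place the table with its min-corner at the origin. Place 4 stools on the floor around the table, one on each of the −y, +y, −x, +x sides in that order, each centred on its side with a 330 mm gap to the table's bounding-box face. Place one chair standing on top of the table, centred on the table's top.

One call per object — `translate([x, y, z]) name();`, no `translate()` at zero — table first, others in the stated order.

table();
translate([294, -613, 0]) stool();
translate([294, 1029, 0]) stool();
translate([-601, 208, 0]) stool();
translate([1189, 208, 0]) stool();
translate([174, 159, 778]) chair();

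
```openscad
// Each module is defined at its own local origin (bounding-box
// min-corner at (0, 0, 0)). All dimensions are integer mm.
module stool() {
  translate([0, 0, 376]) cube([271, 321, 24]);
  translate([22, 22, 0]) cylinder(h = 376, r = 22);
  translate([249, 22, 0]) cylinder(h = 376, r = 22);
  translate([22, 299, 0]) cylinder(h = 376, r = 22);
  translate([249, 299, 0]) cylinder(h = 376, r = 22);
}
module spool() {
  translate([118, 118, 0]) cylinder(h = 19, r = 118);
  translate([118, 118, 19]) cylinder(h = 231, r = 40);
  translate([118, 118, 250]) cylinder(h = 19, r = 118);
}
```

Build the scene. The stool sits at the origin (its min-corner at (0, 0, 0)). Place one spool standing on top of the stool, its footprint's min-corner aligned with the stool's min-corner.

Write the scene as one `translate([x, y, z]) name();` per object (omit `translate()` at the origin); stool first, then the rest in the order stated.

stool();
translate([0, 0, 400]) spool();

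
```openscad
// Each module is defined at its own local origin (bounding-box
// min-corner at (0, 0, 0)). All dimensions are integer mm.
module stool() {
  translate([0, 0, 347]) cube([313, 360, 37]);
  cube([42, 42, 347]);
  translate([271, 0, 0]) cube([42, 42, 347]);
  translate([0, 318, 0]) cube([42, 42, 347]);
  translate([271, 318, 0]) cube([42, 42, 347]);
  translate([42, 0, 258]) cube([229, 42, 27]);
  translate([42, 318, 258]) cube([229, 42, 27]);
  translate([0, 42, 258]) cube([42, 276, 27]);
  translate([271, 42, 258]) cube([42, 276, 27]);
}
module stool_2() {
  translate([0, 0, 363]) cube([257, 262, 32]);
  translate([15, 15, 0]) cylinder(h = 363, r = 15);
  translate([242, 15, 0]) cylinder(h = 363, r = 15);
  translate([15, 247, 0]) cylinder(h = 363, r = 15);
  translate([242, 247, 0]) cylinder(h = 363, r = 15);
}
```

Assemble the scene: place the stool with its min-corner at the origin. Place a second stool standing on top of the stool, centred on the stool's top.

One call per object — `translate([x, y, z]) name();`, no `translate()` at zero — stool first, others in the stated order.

stool();
translate([28, 49, 384]) stool_2();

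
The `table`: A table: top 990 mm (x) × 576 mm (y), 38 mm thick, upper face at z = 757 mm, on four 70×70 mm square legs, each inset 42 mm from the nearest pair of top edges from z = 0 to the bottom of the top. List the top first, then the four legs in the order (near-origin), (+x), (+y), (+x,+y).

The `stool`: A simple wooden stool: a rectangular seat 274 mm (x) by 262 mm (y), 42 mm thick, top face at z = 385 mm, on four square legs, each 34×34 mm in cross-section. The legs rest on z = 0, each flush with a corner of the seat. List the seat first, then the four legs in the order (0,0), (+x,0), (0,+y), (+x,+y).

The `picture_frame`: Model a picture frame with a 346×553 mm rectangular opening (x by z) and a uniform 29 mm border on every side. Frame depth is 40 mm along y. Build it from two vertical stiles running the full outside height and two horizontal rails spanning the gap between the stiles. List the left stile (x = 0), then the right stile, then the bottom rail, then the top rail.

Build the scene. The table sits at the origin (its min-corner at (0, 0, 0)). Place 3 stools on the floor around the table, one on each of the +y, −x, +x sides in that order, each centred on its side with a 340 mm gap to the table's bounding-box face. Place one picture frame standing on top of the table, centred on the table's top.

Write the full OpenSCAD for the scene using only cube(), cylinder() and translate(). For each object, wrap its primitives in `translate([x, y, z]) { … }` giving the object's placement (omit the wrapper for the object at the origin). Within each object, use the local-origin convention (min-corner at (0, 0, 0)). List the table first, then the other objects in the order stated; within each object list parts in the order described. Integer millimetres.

translate([0, 0, 719]) cube([990, 576, 38]);
translate([42, 42, 0]) cube([70, 70, 719]);
translate([878, 42, 0]) cube([70, 70, 719]);
translate([42, 464, 0]) cube([70, 70, 719]);
translate([878, 464, 0]) cube([70, 70, 719]);
translate([358, 916, 0]) {
  translate([0, 0, 343]) cube([274, 262, 42]);
  cube([34, 34, 343]);
  translate([240, 0, 0]) cube([34, 34, 343]);
  translate([0, 228, 0]) cube([34, 34, 343]);
  translate([240, 228, 0]) cube([34, 34, 343]);
}
translate([-614, 157, 0]) {
  translate([0, 0, 343]) cube([274, 262, 42]);
  cube([34, 34, 343]);
  translate([240, 0, 0]) cube([34, 34, 343]);
  translate([0, 228, 0]) cube([34, 34, 343]);
  translate([240, 228, 0]) cube([34, 34, 343]);
}
translate([1330, 157, 0]) {
  translate([0, 0, 343]) cube([274, 262, 42]);
  cube([34, 34, 343]);
  translate([240, 0, 0]) cube([34, 34, 343]);
  translate([0, 228, 0]) cube([34, 34, 343]);
  translate([240, 228, 0]) cube([34, 34, 343]);
}
translate([293, 268, 757]) {
  cube([29, 40, 611]);
  translate([375, 0, 0]) cube([29, 40, 611]);
  translate([29, 0, 0]) cube([346, 40, 29]);
  translate([29, 0, 582]) cube([346, 40, 29]);
}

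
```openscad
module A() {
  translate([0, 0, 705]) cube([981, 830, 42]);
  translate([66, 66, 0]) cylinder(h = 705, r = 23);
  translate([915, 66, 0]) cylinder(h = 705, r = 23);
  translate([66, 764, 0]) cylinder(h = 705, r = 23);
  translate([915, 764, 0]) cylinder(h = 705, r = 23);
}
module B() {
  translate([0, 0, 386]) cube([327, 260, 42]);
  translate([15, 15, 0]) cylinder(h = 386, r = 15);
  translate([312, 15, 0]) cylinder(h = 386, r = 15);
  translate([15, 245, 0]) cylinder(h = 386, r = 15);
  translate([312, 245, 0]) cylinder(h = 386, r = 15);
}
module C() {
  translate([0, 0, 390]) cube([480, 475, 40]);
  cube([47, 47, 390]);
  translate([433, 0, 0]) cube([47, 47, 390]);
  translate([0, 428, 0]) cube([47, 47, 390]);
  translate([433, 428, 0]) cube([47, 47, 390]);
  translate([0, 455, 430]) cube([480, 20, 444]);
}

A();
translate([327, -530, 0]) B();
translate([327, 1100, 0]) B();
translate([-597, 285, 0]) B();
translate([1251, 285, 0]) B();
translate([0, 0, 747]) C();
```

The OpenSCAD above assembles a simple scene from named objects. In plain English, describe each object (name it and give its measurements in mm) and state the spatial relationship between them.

A is a table: top 981 mm (x) × 830 mm (y), 42 mm thick, upper face at z = 747 mm, on four round legs of 46 mm diameter, each leg's bounding box inset 43 mm from the nearest pair of top edges, running from z = 0 to the bottom of the top.

B is a four-legged stool. The seat is 327×260 mm, 42 mm thick, top at z = 428 mm. It stands on four round legs, each 30 mm in diameter, from z = 0 to the seat underside, each leg's axis is inset half a diameter from the nearest pair of seat edges (so the leg's bounding box is flush with the corner).

C is a chair: 480×475 mm seat, 40 mm thick, top at z = 430 mm, on four 47 mm square corner legs flush with the seat edges. A 20 mm thick backrest slab spans the full seat width, extending 444 mm above the seat top, its back face flush with the seat's +y edge.

Four stools sit around the table at the −y, +y, −x, +x sides. The chair is on top of the table.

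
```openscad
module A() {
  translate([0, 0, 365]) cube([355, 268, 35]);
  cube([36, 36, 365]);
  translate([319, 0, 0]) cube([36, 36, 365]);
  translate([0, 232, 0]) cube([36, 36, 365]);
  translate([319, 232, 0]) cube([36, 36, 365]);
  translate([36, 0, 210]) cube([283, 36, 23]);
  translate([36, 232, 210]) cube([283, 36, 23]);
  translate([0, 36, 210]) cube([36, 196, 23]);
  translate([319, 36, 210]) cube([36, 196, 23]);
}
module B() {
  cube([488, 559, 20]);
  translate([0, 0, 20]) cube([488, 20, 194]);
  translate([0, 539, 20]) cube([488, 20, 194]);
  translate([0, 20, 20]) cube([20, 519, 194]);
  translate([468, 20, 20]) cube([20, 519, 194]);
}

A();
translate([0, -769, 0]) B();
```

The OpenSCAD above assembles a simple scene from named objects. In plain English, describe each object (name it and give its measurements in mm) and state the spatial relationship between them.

A is a four-legged stool. The seat is a 355×268×35 mm slab whose top surface is at z = 400 mm; four square legs, each 36×36 mm in cross-section, run from the floor (z = 0) to the underside of the seat, each flush with a corner of the seat. Four stretchers, 36 mm wide and 23 mm tall, connect adjacent legs with their undersides at z = 210 mm, each running between the inner faces of the legs it joins and aligned with the legs' outer faces on the other axis.

B is an open-topped rectangular box: outside dimensions 488×559×214 mm, with a uniform wall and base thickness of 20 mm. The base is a full 488×559 slab on the floor; four walls sit on top of the base. The front and back walls (the −y and +y sides) span the full width; the two side walls fit between them.

The open box is on the floor beside the stool on its −y side.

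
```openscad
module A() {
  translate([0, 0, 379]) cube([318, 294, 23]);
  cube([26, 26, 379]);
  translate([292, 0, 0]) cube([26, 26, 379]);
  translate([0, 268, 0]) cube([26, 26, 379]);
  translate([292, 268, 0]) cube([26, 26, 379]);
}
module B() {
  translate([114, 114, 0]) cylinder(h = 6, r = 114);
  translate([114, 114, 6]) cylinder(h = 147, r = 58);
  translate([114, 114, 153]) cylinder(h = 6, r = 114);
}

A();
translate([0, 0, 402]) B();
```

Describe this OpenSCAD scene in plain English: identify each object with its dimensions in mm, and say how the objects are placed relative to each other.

A is a four-legged stool. The seat is a 318×294×23 mm slab whose top surface is at z = 402 mm; four square legs, each 26×26 mm in cross-section, run from the floor (z = 0) to the underside of the seat, each flush with a corner of the seat.

B is a spool: two coaxial disc flanges of radius 114 mm and thickness 6 mm, joined by a core cylinder of radius 58 mm and height 147 mm. The lower flange rests on z = 0 and the three cylinders share a vertical axis.

The spool is on top of the stool.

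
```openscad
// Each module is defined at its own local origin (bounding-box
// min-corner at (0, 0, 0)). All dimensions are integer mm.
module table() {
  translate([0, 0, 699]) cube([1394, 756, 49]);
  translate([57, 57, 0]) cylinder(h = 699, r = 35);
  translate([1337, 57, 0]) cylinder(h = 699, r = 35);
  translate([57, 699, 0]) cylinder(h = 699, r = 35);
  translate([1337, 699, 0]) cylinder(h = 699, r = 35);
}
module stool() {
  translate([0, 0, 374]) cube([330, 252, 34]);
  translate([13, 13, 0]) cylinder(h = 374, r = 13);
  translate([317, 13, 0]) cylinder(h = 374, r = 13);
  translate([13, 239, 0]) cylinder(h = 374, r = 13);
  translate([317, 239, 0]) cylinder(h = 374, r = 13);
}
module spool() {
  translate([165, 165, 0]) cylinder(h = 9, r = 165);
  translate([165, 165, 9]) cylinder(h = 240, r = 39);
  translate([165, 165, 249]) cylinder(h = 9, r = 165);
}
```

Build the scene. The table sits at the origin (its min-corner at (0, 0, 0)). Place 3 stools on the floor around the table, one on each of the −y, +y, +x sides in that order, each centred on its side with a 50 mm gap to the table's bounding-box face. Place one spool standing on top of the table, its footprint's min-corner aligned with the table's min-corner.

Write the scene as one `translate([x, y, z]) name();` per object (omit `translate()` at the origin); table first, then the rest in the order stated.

table();
translate([532, -302, 0]) stool();
translate([532, 806, 0]) stool();
translate([1444, 252, 0]) stool();
translate([0, 0, 748]) spool();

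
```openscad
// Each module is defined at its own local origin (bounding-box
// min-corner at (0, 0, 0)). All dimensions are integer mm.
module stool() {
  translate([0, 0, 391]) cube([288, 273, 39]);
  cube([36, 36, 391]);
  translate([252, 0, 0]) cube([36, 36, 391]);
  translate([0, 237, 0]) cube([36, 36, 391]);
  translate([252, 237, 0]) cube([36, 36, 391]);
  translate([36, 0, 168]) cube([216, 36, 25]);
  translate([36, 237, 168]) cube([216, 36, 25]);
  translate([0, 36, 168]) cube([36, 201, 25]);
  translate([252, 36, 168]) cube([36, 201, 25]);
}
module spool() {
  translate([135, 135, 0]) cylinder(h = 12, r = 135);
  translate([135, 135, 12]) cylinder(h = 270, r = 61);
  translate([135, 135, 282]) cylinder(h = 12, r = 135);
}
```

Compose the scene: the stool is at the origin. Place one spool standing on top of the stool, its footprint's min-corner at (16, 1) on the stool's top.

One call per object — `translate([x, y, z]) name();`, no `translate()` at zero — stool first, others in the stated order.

stool();
translate([16, 1, 430]) spool();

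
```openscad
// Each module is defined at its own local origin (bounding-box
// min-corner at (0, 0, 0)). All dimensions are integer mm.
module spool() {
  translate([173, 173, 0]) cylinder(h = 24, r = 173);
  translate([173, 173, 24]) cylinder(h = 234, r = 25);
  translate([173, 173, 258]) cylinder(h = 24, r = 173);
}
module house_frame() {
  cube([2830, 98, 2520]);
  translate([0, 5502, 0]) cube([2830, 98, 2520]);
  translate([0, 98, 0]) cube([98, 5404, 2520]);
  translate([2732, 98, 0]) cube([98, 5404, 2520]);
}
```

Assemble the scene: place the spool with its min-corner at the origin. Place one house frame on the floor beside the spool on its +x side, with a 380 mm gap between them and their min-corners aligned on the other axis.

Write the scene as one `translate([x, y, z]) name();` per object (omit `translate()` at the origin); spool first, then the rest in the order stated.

spool();
translate([726, 0, 0]) house_frame();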